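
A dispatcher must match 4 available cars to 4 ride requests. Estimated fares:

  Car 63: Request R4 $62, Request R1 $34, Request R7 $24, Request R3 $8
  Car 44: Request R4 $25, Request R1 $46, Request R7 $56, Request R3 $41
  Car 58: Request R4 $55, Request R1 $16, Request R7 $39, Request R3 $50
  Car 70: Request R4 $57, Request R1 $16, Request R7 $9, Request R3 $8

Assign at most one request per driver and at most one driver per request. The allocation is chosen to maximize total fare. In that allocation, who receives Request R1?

This is a one-to-one assignment (maximum-weight bipartite matching).
Optimal: Car 63→Request R1 ($34), Car 44→Request R7 ($56), Car 58→Request R3 ($50), Car 70→Request R4 ($57) — total 34+56+50+57 = $197.
Column-greedy (each request in turn goes to its best remaining driver) gives $155, worse by 42.
Swapping Car 58↔Car 44 (Car 58→Request R7 $39, Car 44→Request R3 $41) loses 26.
Car 63's own top request is Request R4 ($62), but forcing Car 63→Request R4 and reassigning the rest optimally gives only $184 — worse by 13.

Car 63 receives Request R1.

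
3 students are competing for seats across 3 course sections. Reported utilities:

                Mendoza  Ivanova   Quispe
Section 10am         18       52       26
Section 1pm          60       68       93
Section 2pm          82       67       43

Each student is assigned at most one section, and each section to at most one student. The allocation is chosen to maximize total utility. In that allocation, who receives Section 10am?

Optimal: Mendoza→Section 2pm (82 points), Ivanova→Section 10am (52 points), Quispe→Section 1pm (93 points) — total 82+52+93 = 227 points.
Row-greedy (each student in turn takes its best remaining section) gives 176 points, worse by 51.
Next-best assignment: Mendoza→Section 10am, Ivanova→Section 2pm, Quispe→Section 1pm = 178 points.
Ivanova's own top section is Section 1pm (68 points), but forcing Ivanova→Section 1pm and reassigning the rest optimally gives only 176 points — worse by 51.

Ivanova receives Section 10am.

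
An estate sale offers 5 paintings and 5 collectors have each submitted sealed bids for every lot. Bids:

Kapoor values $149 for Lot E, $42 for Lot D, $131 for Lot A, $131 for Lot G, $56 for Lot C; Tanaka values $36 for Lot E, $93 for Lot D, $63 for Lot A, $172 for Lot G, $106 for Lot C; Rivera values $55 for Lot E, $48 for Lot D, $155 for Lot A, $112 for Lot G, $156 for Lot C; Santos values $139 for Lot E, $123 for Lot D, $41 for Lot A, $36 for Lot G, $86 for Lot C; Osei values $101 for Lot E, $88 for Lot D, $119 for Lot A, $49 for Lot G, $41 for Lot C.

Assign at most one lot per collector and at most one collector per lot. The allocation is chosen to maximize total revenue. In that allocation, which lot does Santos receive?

Santos receives Lot D.

Optimal: Kapoor→Lot E ($149), Tanaka→Lot G ($172), Rivera→Lot C ($156), Santos→Lot D ($123), Osei→Lot A ($119) — total 149+172+156+123+119 = $719.
Column-greedy (each lot in turn goes to its best remaining collector) gives $640, worse by 79.
Next-best assignment: Kapoor→Lot A, Tanaka→Lot G, Rivera→Lot C, Santos→Lot E, Osei→Lot D = $686.
Santos's own top lot is Lot E ($139), but forcing Santos→Lot E and reassigning the rest optimally gives only $686 — worse by 33.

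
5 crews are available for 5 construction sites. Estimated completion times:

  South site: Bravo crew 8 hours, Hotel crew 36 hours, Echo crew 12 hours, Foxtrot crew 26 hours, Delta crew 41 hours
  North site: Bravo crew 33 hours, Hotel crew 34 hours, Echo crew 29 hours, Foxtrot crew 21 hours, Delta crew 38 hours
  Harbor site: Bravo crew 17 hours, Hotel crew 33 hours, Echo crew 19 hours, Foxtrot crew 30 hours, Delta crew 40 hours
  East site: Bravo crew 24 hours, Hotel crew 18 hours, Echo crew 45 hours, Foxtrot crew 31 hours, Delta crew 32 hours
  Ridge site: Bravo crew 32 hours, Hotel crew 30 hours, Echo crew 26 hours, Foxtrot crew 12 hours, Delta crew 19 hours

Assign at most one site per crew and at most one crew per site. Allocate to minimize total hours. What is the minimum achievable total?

Min total: 85 hours

Optimal: Bravo crew→South site (8 hours), Hotel crew→East site (18 hours), Echo crew→Harbor site (19 hours), Foxtrot crew→North site (21 hours), Delta crew→Ridge site (19 hours) — total 8+18+19+21+19 = 85 hours.
Row-greedy (each crew in turn takes its cheapest remaining site) gives 95 hours, worse by 10.
Swapping Hotel crew↔Delta crew (Hotel crew→Ridge site 30 hours, Delta crew→East site 32 hours) adds 25.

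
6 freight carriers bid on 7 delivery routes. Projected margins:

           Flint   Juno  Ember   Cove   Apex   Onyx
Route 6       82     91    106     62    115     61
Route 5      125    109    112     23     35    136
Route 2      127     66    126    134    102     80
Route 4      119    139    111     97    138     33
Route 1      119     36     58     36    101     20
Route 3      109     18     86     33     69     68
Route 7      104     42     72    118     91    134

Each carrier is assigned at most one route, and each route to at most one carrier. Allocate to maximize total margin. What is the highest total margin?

Optimal: Flint→Route 1 ($119k), Juno→Route 4 ($139k), Ember→Route 5 ($112k), Cove→Route 2 ($134k), Apex→Route 6 ($115k), Onyx→Route 7 ($134k) — total 119+139+112+134+115+134 = $753k.
Row-greedy (each carrier in turn takes its best remaining route) gives $679k, worse by 74.
Swapping Onyx↔Apex (Onyx→Route 6 $61k, Apex→Route 7 $91k) loses 97.

Maximum total: $753k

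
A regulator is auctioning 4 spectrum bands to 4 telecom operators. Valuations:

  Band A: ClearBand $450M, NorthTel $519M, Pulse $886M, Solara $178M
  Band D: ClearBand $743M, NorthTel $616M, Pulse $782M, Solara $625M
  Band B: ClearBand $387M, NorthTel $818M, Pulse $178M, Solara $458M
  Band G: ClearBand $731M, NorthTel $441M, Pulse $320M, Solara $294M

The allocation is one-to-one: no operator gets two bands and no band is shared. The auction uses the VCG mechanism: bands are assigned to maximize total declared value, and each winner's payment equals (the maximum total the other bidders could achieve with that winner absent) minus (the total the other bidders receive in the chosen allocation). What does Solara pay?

Solara pays $12M.

Efficient allocation: ClearBand→Band G ($731M), NorthTel→Band B ($818M), Pulse→Band A ($886M), Solara→Band D ($625M); total welfare W = $3060M.
Solara receives Band D at value $625M, so the others get W − 625 = $2435M.
Without Solara: best allocation of the remaining 3 bidders over all 4 bands is ClearBand→Band D ($743M), NorthTel→Band B ($818M), Pulse→Band A ($886M), total $2447M.
VCG payment = (others' best without Solara) − (others' welfare with Solara) = 2447 − 2435 = $12M.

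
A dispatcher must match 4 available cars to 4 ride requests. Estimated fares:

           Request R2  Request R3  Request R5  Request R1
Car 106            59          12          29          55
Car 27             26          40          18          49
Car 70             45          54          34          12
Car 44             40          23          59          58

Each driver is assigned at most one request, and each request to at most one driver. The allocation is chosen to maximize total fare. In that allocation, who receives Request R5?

Car 44 receives Request R5.

Optimal: Car 106→Request R2 ($59), Car 27→Request R1 ($49), Car 70→Request R3 ($54), Car 44→Request R5 ($59) — total 59+49+54+59 = $221.
No other one-to-one assignment exceeds $221.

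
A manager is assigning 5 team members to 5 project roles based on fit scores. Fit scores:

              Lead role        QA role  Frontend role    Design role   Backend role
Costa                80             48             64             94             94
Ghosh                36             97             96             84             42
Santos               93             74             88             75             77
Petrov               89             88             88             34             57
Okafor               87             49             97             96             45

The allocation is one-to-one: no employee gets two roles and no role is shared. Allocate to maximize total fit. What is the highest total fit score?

Optimal: Costa→Backend role (94 pts), Ghosh→QA role (97 pts), Santos→Lead role (93 pts), Petrov→Frontend role (88 pts), Okafor→Design role (96 pts) — total 94+97+93+88+96 = 468 pts.
Swapping Ghosh↔Petrov (Ghosh→Frontend role 96 pts, Petrov→QA role 88 pts) loses 1.
Every other assignment is strictly worse.

Maximum total: 468 pts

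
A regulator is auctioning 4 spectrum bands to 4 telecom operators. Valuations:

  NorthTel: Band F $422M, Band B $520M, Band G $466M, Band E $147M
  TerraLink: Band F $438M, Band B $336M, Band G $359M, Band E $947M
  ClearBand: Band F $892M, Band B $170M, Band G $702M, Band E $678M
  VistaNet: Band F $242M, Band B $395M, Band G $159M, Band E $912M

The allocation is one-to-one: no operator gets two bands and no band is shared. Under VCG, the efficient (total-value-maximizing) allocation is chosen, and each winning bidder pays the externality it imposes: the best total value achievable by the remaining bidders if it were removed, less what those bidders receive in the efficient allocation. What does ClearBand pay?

Efficient allocation: NorthTel→Band G ($466M), TerraLink→Band E ($947M), ClearBand→Band F ($892M), VistaNet→Band B ($395M); total welfare W = $2700M.
ClearBand receives Band F at value $892M, so the others get W − 892 = $1808M.
Without ClearBand: best allocation of the remaining 3 bidders over all 4 bands is NorthTel→Band B ($520M), TerraLink→Band F ($438M), VistaNet→Band E ($912M), total $1870M.
VCG payment = (others' best without ClearBand) − (others' welfare with ClearBand) = 1870 − 1808 = $62M.

ClearBand pays $62M.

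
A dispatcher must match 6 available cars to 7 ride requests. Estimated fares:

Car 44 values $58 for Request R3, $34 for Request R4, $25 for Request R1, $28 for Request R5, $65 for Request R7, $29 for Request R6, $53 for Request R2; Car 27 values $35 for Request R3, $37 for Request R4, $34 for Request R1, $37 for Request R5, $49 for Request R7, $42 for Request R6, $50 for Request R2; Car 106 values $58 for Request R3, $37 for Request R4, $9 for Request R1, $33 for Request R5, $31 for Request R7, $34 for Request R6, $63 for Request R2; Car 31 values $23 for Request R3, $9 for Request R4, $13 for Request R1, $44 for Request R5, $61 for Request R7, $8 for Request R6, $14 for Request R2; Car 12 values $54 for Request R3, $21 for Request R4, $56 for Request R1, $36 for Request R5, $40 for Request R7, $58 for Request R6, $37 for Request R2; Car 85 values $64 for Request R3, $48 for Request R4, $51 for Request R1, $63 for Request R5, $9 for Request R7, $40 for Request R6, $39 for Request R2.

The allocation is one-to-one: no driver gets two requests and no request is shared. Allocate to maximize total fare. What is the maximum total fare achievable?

Maximum total: $343

This is the linear assignment problem.
Optimal: Car 44→Request R3 ($58), Car 27→Request R6 ($42), Car 106→Request R2 ($63), Car 31→Request R7 ($61), Car 12→Request R1 ($56), Car 85→Request R5 ($63) — total 58+42+63+61+56+63 = $343.
Row-greedy (each driver in turn takes its best remaining request) gives $326, worse by 17.
Next-best assignment: Car 44→Request R3, Car 27→Request R4, Car 106→Request R2, Car 31→Request R7, Car 12→Request R6, Car 85→Request R5 = $340.
Checked against all permutations: $343 is optimal.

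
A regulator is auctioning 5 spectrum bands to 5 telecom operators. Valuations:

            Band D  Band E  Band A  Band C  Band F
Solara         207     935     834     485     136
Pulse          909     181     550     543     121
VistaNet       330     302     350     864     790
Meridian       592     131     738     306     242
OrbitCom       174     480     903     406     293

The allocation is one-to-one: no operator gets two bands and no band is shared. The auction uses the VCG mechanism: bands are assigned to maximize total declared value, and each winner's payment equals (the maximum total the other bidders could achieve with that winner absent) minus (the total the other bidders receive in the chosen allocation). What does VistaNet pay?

VistaNet pays $64M.

Efficient allocation: Solara→Band E ($935M), Pulse→Band D ($909M), VistaNet→Band C ($864M), Meridian→Band F ($242M), OrbitCom→Band A ($903M); total welfare W = $3853M.
VistaNet receives Band C at value $864M, so the others get W − 864 = $2989M.
Without VistaNet: best allocation of the remaining 4 bidders over all 5 bands is Solara→Band E ($935M), Pulse→Band D ($909M), Meridian→Band C ($306M), OrbitCom→Band A ($903M), total $3053M.
VCG payment = (others' best without VistaNet) − (others' welfare with VistaNet) = 3053 − 2989 = $64M.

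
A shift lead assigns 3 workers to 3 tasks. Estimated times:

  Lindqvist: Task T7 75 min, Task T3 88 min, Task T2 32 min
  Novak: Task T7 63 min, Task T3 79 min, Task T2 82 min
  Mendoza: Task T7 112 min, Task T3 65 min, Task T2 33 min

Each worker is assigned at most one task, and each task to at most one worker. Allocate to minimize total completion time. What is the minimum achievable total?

Minimum total: 160 min

This is the linear assignment problem.
Optimal: Lindqvist→Task T2 (32 min), Novak→Task T7 (63 min), Mendoza→Task T3 (65 min) — total 32+63+65 = 160 min.
Swapping Lindqvist↔Novak (Lindqvist→Task T7 75 min, Novak→Task T2 82 min) adds 62.
No other one-to-one assignment undercuts 160 min.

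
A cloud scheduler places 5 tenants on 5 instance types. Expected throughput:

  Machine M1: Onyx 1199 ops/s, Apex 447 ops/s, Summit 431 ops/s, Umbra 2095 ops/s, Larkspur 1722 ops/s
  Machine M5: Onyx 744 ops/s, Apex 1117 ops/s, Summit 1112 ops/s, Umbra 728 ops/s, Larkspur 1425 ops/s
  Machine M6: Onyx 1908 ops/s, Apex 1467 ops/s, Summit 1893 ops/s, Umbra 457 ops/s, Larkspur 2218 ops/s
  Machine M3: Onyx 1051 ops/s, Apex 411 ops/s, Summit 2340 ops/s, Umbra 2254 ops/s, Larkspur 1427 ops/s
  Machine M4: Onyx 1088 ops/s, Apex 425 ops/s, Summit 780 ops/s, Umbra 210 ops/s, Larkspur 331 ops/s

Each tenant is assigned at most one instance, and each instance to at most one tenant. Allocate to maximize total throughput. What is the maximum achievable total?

This is the linear assignment problem.
Optimal: Onyx→Machine M4 (1088 ops/s), Apex→Machine M5 (1117 ops/s), Summit→Machine M3 (2340 ops/s), Umbra→Machine M1 (2095 ops/s), Larkspur→Machine M6 (2218 ops/s) — total 1088+1117+2340+2095+2218 = 8858 ops/s.
Column-greedy (each instance in turn goes to its best remaining tenant) gives 8193 ops/s, worse by 665.
Next-best assignment: Onyx→Machine M4, Apex→Machine M6, Summit→Machine M3, Umbra→Machine M1, Larkspur→Machine M5 = 8415 ops/s.

Maximum total: 8858 ops/s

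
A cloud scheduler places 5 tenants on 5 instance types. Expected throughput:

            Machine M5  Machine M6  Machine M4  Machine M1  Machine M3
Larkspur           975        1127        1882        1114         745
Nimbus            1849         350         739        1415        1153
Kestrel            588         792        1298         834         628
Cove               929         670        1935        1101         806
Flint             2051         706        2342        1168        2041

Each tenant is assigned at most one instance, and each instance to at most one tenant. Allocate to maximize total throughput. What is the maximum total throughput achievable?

Optimal: Larkspur→Machine M6 (1127 ops/s), Nimbus→Machine M5 (1849 ops/s), Kestrel→Machine M1 (834 ops/s), Cove→Machine M4 (1935 ops/s), Flint→Machine M3 (2041 ops/s) — total 1127+1849+834+1935+2041 = 7786 ops/s.
Next-best assignment: Larkspur→Machine M1, Nimbus→Machine M5, Kestrel→Machine M6, Cove→Machine M4, Flint→Machine M3 = 7731 ops/s.
Swapping Cove↔Nimbus (Cove→Machine M5 929 ops/s, Nimbus→Machine M4 739 ops/s) loses 2116.
No other one-to-one assignment exceeds 7786 ops/s.

Max total: 7786 ops/s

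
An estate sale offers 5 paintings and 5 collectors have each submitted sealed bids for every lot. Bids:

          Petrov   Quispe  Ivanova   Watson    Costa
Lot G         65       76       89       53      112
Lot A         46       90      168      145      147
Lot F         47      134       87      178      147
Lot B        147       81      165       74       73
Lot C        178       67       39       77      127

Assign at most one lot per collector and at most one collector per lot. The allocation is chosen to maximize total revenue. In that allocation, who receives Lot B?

Ivanova receives Lot B.

Optimal: Petrov→Lot C ($178), Quispe→Lot G ($76), Ivanova→Lot B ($165), Watson→Lot F ($178), Costa→Lot A ($147) — total 178+76+165+178+147 = $744.
Column-greedy (each lot in turn goes to its best remaining collector) gives $672, worse by 72.
Swapping Costa↔Ivanova (Costa→Lot B $73, Ivanova→Lot A $168) loses 71.
Ivanova's own top lot is Lot A ($168), but forcing Ivanova→Lot A and reassigning the rest optimally gives only $717 — worse by 27.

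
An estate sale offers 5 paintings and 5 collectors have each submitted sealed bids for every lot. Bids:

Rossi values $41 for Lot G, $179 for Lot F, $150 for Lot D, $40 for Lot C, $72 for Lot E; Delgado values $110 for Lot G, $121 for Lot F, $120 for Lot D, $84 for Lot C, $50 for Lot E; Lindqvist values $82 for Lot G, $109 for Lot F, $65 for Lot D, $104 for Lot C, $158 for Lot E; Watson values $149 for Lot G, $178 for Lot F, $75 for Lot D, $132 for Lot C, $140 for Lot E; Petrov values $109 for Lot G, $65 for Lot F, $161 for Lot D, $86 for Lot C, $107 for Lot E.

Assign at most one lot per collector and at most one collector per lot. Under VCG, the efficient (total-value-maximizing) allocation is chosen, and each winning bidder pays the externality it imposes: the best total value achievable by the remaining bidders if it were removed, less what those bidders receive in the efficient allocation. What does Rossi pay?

Efficient allocation: Rossi→Lot F ($179), Delgado→Lot G ($110), Lindqvist→Lot E ($158), Watson→Lot C ($132), Petrov→Lot D ($161); total welfare W = $740.
Rossi receives Lot F at value $179, so the others get W − 179 = $561.
Without Rossi: best allocation of the remaining 4 bidders over all 5 lots is Delgado→Lot G ($110), Lindqvist→Lot E ($158), Watson→Lot F ($178), Petrov→Lot D ($161), total $607.
VCG payment = (others' best without Rossi) − (others' welfare with Rossi) = 607 − 561 = $46.

Rossi pays $46.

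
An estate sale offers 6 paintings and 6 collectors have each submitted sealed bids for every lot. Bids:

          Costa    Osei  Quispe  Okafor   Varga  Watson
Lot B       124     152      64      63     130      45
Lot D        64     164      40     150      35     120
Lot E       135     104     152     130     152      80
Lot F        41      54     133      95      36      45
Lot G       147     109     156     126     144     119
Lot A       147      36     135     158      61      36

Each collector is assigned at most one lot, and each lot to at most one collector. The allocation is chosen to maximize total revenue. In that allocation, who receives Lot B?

Optimal: Costa→Lot G ($147), Osei→Lot B ($152), Quispe→Lot F ($133), Okafor→Lot A ($158), Varga→Lot E ($152), Watson→Lot D ($120) — total 147+152+133+158+152+120 = $862.
Checked against all permutations: $862 is optimal.
Osei's own top lot is Lot D ($164), but forcing Osei→Lot D and reassigning the rest optimally gives only $850 — worse by 12.

Osei receives Lot B.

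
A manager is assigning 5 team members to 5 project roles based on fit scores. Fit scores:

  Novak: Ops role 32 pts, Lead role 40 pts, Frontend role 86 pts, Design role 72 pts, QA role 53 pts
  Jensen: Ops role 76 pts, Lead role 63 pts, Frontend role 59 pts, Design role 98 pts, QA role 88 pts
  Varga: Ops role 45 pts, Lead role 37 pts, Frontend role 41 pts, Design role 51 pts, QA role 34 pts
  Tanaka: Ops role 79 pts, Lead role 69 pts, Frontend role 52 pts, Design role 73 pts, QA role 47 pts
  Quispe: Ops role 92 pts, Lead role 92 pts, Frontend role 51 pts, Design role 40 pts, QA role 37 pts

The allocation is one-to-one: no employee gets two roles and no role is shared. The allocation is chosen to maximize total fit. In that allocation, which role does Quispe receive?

Optimal: Novak→Frontend role (86 pts), Jensen→QA role (88 pts), Varga→Design role (51 pts), Tanaka→Ops role (79 pts), Quispe→Lead role (92 pts) — total 86+88+51+79+92 = 396 pts.
Row-greedy (each employee in turn takes its best remaining role) gives 335 pts, worse by 61.
Next-best assignment: Novak→Frontend role, Jensen→Design role, Varga→QA role, Tanaka→Ops role, Quispe→Lead role = 389 pts.
Every other assignment is strictly worse.
Quispe's own top role is Ops role (92 pts), but forcing Quispe→Ops role and reassigning the rest optimally gives only 386 pts — worse by 10.

Quispe receives Lead role.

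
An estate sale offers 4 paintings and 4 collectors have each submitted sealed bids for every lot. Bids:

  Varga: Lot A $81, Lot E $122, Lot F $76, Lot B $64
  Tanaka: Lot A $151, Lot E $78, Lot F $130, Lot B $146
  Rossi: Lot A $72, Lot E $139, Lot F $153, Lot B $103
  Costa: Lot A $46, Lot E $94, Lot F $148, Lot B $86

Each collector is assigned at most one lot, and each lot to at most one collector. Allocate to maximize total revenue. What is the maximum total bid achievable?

Max total: $524

Optimal: Varga→Lot E ($122), Tanaka→Lot A ($151), Rossi→Lot B ($103), Costa→Lot F ($148) — total 122+151+103+148 = $524.
Column-greedy (each lot in turn goes to its best remaining collector) gives $502, worse by 22.
Next-best assignment: Varga→Lot A, Tanaka→Lot B, Rossi→Lot E, Costa→Lot F = $514.
No other one-to-one assignment exceeds $524.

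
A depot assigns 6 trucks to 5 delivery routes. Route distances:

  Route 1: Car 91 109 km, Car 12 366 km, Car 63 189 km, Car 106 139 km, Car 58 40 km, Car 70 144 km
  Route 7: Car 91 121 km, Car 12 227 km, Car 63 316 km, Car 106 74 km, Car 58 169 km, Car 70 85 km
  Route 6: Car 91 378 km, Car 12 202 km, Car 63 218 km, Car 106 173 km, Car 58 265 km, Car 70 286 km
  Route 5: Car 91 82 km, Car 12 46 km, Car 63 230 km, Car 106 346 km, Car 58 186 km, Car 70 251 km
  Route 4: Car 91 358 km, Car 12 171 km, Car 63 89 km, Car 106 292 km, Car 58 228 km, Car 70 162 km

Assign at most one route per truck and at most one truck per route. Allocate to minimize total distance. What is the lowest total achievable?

Optimal: Car 58→Route 1 (40 km), Car 70→Route 7 (85 km), Car 106→Route 6 (173 km), Car 12→Route 5 (46 km), Car 63→Route 4 (89 km) — total 40+85+173+46+89 = 433 km.
Min-entry greedy (repeatedly take the single cheapest remaining cell) gives 535 km, worse by 102.
Next-best assignment: Car 58→Route 1, Car 91→Route 7, Car 106→Route 6, Car 12→Route 5, Car 63→Route 4 = 469 km.

Minimum total: 433 km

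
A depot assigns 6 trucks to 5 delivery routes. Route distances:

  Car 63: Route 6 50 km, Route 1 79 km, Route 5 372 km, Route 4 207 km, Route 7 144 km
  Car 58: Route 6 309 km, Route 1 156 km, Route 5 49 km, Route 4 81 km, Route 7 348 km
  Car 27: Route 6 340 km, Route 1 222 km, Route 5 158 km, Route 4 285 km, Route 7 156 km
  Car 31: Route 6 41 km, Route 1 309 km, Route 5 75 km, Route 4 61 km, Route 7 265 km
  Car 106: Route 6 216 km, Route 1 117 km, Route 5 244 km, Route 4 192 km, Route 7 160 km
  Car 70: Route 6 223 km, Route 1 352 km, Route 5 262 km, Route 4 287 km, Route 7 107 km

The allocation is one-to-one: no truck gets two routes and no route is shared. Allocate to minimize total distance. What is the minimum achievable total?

Min total: 384 km

Optimal: Car 63→Route 6 (50 km), Car 106→Route 1 (117 km), Car 58→Route 5 (49 km), Car 31→Route 4 (61 km), Car 70→Route 7 (107 km) — total 50+117+49+61+107 = 384 km.
Column-greedy (each route in turn goes to its cheapest remaining truck) gives 468 km, worse by 84.
Next-best assignment: Car 63→Route 6, Car 106→Route 1, Car 31→Route 5, Car 58→Route 4, Car 70→Route 7 = 430 km.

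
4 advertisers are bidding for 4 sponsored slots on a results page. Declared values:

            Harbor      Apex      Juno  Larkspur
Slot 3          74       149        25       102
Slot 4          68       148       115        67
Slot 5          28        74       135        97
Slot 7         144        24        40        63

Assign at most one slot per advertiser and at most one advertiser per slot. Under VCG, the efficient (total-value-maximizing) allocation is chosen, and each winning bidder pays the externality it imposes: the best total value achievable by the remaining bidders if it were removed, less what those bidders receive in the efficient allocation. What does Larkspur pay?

Larkspur pays $1.

Efficient allocation: Harbor→Slot 7 ($144), Apex→Slot 4 ($148), Juno→Slot 5 ($135), Larkspur→Slot 3 ($102); total welfare W = $529.
Larkspur receives Slot 3 at value $102, so the others get W − 102 = $427.
Without Larkspur: best allocation of the remaining 3 bidders over all 4 slots is Harbor→Slot 7 ($144), Apex→Slot 3 ($149), Juno→Slot 5 ($135), total $428.
VCG payment = (others' best without Larkspur) − (others' welfare with Larkspur) = 428 − 427 = $1.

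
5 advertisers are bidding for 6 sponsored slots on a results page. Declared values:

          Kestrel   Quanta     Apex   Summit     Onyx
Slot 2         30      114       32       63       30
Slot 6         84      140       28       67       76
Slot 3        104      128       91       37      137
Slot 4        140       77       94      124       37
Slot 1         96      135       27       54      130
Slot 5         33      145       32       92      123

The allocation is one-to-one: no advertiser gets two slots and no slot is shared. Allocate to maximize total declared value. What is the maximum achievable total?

Treat this as an assignment problem: match each advertiser to one slot.
Optimal: Kestrel→Slot 4 ($140), Quanta→Slot 6 ($140), Apex→Slot 3 ($91), Summit→Slot 5 ($92), Onyx→Slot 1 ($130) — total 140+140+91+92+130 = $593.
Max-entry greedy (repeatedly take the single best remaining cell) gives $521, worse by 72.
Next-best assignment: Kestrel→Slot 6, Quanta→Slot 5, Apex→Slot 3, Summit→Slot 4, Onyx→Slot 1 = $574.

Max total: $593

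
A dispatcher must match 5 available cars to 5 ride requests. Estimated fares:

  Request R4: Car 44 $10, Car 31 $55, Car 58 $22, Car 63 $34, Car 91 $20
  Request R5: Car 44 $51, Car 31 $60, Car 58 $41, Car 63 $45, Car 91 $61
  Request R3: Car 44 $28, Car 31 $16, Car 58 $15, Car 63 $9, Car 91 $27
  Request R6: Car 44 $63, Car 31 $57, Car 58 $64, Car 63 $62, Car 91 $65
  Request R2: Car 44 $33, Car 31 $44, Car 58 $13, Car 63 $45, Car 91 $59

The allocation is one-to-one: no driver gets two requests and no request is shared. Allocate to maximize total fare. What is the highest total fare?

This is the linear assignment problem.
Optimal: Car 44→Request R3 ($28), Car 31→Request R4 ($55), Car 58→Request R6 ($64), Car 63→Request R2 ($45), Car 91→Request R5 ($61) — total 28+55+64+45+61 = $253.
Row-greedy (each driver in turn takes its best remaining request) gives $217, worse by 36.
Next-best assignment: Car 44→Request R3, Car 31→Request R4, Car 58→Request R6, Car 63→Request R5, Car 91→Request R2 = $251.
Swapping Car 91↔Car 44 (Car 91→Request R3 $27, Car 44→Request R5 $51) loses 11.
Every other assignment is strictly worse.

Max total: $253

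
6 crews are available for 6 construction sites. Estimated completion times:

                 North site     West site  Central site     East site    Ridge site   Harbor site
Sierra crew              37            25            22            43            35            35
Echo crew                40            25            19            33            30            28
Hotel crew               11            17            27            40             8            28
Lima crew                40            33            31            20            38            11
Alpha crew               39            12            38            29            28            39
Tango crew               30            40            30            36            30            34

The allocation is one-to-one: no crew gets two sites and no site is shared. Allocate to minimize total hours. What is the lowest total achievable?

Min total: 116 hours

Optimal: Sierra crew→Central site (22 hours), Echo crew→East site (33 hours), Hotel crew→Ridge site (8 hours), Lima crew→Harbor site (11 hours), Alpha crew→West site (12 hours), Tango crew→North site (30 hours) — total 22+33+8+11+12+30 = 116 hours.
Min-entry greedy (repeatedly take the single cheapest remaining cell) gives 123 hours, worse by 7.
Next-best assignment: Sierra crew→Central site, Echo crew→East site, Hotel crew→North site, Lima crew→Harbor site, Alpha crew→West site, Tango crew→Ridge site = 119 hours.
No other one-to-one assignment undercuts 116 hours.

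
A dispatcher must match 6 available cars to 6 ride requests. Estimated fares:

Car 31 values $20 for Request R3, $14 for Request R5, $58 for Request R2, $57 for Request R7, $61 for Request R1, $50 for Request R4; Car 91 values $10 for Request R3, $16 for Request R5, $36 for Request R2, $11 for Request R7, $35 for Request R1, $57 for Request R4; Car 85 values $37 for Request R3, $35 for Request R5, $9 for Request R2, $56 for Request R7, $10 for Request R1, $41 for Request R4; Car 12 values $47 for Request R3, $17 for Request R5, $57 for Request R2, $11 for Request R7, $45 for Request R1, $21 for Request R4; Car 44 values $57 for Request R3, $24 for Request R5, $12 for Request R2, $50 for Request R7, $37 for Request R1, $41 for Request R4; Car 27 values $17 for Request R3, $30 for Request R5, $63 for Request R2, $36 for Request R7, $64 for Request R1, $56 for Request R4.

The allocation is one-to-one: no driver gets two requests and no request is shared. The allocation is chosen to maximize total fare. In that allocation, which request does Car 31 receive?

This is a one-to-one assignment (maximum-weight bipartite matching).
Optimal: Car 31→Request R7 ($57), Car 91→Request R4 ($57), Car 85→Request R5 ($35), Car 12→Request R2 ($57), Car 44→Request R3 ($57), Car 27→Request R1 ($64) — total 57+57+35+57+57+64 = $327.
Next-best assignment: Car 31→Request R1, Car 91→Request R4, Car 85→Request R7, Car 12→Request R2, Car 44→Request R3, Car 27→Request R5 = $318.
Swapping Car 12↔Car 27 (Car 12→Request R1 $45, Car 27→Request R2 $63) loses 13.
Car 31's own top request is Request R1 ($61), but forcing Car 31→Request R1 and reassigning the rest optimally gives only $318 — worse by 9.

Car 31 receives Request R7.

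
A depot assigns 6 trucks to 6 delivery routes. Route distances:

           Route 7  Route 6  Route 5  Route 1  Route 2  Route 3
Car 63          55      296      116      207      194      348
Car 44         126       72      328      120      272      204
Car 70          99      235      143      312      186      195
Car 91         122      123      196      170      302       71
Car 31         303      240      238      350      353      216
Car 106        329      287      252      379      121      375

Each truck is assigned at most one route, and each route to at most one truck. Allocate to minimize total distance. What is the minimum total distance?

Min total: 750 km

Treat this as an assignment problem: match each truck to one route.
Optimal: Car 63→Route 7 (55 km), Car 44→Route 1 (120 km), Car 70→Route 5 (143 km), Car 91→Route 3 (71 km), Car 31→Route 6 (240 km), Car 106→Route 2 (121 km) — total 55+120+143+71+240+121 = 750 km.
Column-greedy (each route in turn goes to its cheapest remaining truck) gives 777 km, worse by 27.
Next-best assignment: Car 63→Route 5, Car 44→Route 1, Car 70→Route 7, Car 91→Route 3, Car 31→Route 6, Car 106→Route 2 = 767 km.
Swapping Car 91↔Car 44 (Car 91→Route 1 170 km, Car 44→Route 3 204 km) adds 183.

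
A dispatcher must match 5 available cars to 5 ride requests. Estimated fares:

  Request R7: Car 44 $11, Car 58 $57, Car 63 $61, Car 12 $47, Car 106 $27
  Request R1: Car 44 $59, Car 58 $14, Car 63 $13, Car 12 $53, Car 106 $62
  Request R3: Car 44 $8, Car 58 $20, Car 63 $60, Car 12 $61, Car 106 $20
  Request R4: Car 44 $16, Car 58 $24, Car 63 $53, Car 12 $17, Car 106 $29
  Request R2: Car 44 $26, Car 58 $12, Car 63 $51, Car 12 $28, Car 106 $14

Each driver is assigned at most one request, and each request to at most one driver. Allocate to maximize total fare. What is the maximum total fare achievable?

Optimal: Car 44→Request R2 ($26), Car 58→Request R7 ($57), Car 63→Request R4 ($53), Car 12→Request R3 ($61), Car 106→Request R1 ($62) — total 26+57+53+61+62 = $259.
Row-greedy (each driver in turn takes its best remaining request) gives $233, worse by 26.
Every other assignment is strictly worse.

Maximum total: $259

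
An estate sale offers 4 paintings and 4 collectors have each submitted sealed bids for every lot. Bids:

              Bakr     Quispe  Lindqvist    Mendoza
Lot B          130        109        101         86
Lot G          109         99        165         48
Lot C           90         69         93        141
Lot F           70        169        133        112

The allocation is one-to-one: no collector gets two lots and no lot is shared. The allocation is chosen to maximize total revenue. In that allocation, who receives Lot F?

Quispe receives Lot F.

Optimal: Bakr→Lot B ($130), Quispe→Lot F ($169), Lindqvist→Lot G ($165), Mendoza→Lot C ($141) — total 130+169+165+141 = $605.
Swapping Lindqvist↔Bakr (Lindqvist→Lot B $101, Bakr→Lot G $109) loses 85.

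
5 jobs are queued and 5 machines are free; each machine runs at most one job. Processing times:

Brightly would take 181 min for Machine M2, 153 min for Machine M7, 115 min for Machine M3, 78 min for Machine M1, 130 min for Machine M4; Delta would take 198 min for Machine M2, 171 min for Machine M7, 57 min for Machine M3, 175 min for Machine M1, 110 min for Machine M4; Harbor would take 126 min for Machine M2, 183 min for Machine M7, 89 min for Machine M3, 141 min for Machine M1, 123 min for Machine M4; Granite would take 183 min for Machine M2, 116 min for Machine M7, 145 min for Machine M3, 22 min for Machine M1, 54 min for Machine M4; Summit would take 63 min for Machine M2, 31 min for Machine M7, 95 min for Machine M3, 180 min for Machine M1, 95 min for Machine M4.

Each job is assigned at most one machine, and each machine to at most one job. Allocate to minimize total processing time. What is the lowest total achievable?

Min total: 346 min

This is a one-to-one assignment (minimum-cost bipartite matching).
Optimal: Brightly→Machine M1 (78 min), Delta→Machine M3 (57 min), Harbor→Machine M2 (126 min), Granite→Machine M4 (54 min), Summit→Machine M7 (31 min) — total 78+57+126+54+31 = 346 min.
Row-greedy (each job in turn takes its cheapest remaining machine) gives 437 min, worse by 91.
Next-best assignment: Brightly→Machine M4, Delta→Machine M3, Harbor→Machine M2, Granite→Machine M1, Summit→Machine M7 = 366 min.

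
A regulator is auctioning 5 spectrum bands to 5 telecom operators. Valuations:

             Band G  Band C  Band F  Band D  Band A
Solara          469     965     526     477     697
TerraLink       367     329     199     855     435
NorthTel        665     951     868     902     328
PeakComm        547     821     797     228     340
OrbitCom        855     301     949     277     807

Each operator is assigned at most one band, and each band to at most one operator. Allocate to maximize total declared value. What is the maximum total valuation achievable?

Maximum total: $4155M

Optimal: Solara→Band A ($697M), TerraLink→Band D ($855M), NorthTel→Band C ($951M), PeakComm→Band F ($797M), OrbitCom→Band G ($855M) — total 697+855+951+797+855 = $4155M.
Row-greedy (each operator in turn takes its best remaining band) gives $4042M, worse by 113.
Checked against all permutations: $4155M is optimal.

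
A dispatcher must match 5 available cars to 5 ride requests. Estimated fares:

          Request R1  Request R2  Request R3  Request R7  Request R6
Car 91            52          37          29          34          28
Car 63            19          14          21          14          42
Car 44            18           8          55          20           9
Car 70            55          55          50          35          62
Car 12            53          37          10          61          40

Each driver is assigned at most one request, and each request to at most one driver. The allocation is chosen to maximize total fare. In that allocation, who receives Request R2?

This is a one-to-one assignment (maximum-weight bipartite matching).
Optimal: Car 91→Request R1 ($52), Car 63→Request R6 ($42), Car 44→Request R3 ($55), Car 70→Request R2 ($55), Car 12→Request R7 ($61) — total 52+42+55+55+61 = $265.
Column-greedy (each request in turn goes to its best remaining driver) gives $250, worse by 15.
Swapping Car 44↔Car 63 (Car 44→Request R6 $9, Car 63→Request R3 $21) loses 67.
No other one-to-one assignment exceeds $265.
Car 70's own top request is Request R6 ($62), but forcing Car 70→Request R6 and reassigning the rest optimally gives only $244 — worse by 21.

Car 70 receives Request R2.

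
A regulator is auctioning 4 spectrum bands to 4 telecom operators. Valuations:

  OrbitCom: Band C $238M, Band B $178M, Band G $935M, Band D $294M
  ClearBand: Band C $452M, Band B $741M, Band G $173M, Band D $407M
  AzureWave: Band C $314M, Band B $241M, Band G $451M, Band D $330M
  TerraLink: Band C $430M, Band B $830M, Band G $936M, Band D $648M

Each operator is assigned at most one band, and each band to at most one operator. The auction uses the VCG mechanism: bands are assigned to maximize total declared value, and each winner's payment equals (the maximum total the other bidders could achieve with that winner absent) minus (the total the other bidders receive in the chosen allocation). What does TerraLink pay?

TerraLink pays $16M.

Efficient allocation: OrbitCom→Band G ($935M), ClearBand→Band B ($741M), AzureWave→Band C ($314M), TerraLink→Band D ($648M); total welfare W = $2638M.
TerraLink receives Band D at value $648M, so the others get W − 648 = $1990M.
Without TerraLink: best allocation of the remaining 3 bidders over all 4 bands is OrbitCom→Band G ($935M), ClearBand→Band B ($741M), AzureWave→Band D ($330M), total $2006M.
VCG payment = (others' best without TerraLink) − (others' welfare with TerraLink) = 2006 − 1990 = $16M.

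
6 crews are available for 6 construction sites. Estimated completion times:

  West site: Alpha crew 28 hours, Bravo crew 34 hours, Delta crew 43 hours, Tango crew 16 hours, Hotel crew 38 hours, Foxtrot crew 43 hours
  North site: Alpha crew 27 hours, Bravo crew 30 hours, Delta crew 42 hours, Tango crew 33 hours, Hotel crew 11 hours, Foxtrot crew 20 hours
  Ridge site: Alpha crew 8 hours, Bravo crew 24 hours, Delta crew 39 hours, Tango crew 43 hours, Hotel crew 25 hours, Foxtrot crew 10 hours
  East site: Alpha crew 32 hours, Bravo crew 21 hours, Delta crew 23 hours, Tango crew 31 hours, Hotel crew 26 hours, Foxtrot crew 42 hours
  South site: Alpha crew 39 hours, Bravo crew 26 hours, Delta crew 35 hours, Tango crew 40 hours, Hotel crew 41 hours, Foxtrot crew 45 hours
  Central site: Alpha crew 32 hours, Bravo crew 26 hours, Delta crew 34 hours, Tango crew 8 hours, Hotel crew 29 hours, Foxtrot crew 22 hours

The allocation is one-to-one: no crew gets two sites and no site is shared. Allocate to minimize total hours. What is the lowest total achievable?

Treat this as an assignment problem: match each crew to one site.
Optimal: Alpha crew→West site (28 hours), Bravo crew→South site (26 hours), Delta crew→East site (23 hours), Tango crew→Central site (8 hours), Hotel crew→North site (11 hours), Foxtrot crew→Ridge site (10 hours) — total 28+26+23+8+11+10 = 106 hours.
Min-entry greedy (repeatedly take the single cheapest remaining cell) gives 126 hours, worse by 20.
No other one-to-one assignment undercuts 106 hours.

Minimum total: 106 hours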